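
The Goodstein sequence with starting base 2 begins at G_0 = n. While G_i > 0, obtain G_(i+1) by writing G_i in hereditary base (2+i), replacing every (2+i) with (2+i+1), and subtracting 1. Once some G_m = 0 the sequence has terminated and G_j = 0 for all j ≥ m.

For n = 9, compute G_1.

81

i=0: 9 = 2^(2 + 1) + 1 (b=2); 2→3: 3^(3 + 1) + 1 = 82; 82−1 = 81
i=1: 81 = 3^(3 + 1) (b=3); 3→4: 4^(4 + 1) = 1024; 1024−1 = 1023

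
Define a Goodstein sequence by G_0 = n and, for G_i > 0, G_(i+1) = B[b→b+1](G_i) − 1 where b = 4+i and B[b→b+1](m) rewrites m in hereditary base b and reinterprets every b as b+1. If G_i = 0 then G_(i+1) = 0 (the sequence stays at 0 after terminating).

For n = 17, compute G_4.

43

17 —HB4→ 4^2 + 1 —bump→ 5^2 + 1 = 26 —(−1)→ 25
25 —HB5→ 5^2 —bump→ 6^2 = 36 —(−1)→ 35
35 —HB6→ 5·6 + 5 —bump→ 5·7 + 5 = 40 —(−1)→ 39
39 —HB7→ 5·7 + 4 —bump→ 5·8 + 4 = 44 —(−1)→ 43
43 —HB8→ 5·8 + 3 —bump→ 5·9 + 3 = 48 —(−1)→ 47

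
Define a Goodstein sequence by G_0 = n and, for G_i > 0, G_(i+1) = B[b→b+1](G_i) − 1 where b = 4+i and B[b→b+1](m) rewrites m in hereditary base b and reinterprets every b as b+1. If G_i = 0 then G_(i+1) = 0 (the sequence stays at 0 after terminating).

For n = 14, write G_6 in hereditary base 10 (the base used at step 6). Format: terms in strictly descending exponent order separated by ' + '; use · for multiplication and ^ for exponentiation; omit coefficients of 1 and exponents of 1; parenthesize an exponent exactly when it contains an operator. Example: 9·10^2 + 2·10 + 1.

G_0 = 14. HB_4(14) = 3·4 + 2. Bump = 17. G_1 = 16.
G_1 = 16. HB_5(16) = 3·5 + 1. Bump = 19. G_2 = 18.
G_2 = 18. HB_6(18) = 3·6. Bump = 21. G_3 = 20.
G_3 = 20. HB_7(20) = 2·7 + 6. Bump = 22. G_4 = 21.
G_4 = 21. HB_8(21) = 2·8 + 5. Bump = 23. G_5 = 22.
G_5 = 22. HB_9(22) = 2·9 + 4. Bump = 24. G_6 = 23.

2·10 + 3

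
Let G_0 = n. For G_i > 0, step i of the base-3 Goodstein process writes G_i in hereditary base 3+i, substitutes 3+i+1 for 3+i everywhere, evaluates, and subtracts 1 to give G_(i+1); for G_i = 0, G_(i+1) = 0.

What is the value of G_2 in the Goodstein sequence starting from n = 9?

17

G_0 = 9. HB_3(9) = 3^2. Bump = 16. G_1 = 15.
G_1 = 15. HB_4(15) = 3·4 + 3. Bump = 18. G_2 = 17.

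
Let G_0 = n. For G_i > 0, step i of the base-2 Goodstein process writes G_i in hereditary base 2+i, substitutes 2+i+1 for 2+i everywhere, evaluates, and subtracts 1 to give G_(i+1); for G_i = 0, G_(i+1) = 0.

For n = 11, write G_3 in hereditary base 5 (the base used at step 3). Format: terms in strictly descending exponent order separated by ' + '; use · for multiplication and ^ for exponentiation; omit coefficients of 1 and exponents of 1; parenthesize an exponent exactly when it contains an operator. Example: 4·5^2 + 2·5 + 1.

11 —HB2→ 2^(2 + 1) + 2 + 1 —bump→ 3^(3 + 1) + 3 + 1 = 85 —(−1)→ 84
84 —HB3→ 3^(3 + 1) + 3 —bump→ 4^(4 + 1) + 4 = 1028 —(−1)→ 1027
1027 —HB4→ 4^(4 + 1) + 3 —bump→ 5^(5 + 1) + 3 = 15628 —(−1)→ 15627

5^(5 + 1) + 2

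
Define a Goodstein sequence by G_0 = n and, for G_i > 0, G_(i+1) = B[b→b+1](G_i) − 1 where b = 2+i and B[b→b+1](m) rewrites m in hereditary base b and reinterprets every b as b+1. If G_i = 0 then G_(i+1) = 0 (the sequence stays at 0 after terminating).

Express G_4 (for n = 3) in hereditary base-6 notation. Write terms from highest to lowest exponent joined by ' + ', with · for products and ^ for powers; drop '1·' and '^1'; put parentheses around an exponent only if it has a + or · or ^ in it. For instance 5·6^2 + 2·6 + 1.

i=0: 3 = 2 + 1 (b=2); 2→3: 3 + 1 = 4; 4−1 = 3
i=1: 3 = 3 (b=3); 3→4: 4 = 4; 4−1 = 3
i=2: 3 = 3 (b=4); 4→5: 3 = 3; 3−1 = 2
i=3: 2 = 2 (b=5); 5→6: 2 = 2; 2−1 = 1
i=4: 1 = 1 (b=6); 6→7: 1 = 1; 1−1 = 0

1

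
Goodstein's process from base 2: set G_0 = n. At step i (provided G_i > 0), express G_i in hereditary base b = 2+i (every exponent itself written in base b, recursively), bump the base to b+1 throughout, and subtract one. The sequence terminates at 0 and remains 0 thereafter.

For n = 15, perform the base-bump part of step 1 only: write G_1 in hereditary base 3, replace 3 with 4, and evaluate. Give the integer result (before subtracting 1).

[0] 15 ≡ 2^(2 + 1) + 2^2 + 2 + 1 (base 2). Lift 3: 112. −1: 111.
[1] 111 ≡ 3^(3 + 1) + 3^3 + 3 (base 3). Lift 4: 1284. −1: 1283.

1284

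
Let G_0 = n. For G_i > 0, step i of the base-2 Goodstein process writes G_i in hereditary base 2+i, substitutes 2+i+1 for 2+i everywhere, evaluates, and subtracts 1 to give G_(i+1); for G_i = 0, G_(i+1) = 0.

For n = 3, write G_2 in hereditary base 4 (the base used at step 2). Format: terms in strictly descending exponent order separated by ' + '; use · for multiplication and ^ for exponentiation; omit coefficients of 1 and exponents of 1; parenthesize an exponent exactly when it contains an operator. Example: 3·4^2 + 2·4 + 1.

3

G_0 = 3. HB_2(3) = 2 + 1. Bump = 4. G_1 = 3.
G_1 = 3. HB_3(3) = 3. Bump = 4. G_2 = 3.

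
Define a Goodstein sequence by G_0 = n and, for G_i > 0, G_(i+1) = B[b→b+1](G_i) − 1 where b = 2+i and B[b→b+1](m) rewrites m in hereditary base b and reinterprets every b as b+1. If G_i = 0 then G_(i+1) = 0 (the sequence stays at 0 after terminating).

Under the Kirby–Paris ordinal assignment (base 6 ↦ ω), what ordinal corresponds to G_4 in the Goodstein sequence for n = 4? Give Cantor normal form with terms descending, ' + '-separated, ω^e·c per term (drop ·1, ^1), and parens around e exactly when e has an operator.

step 0: 4 = 2^2; sub 3 for 2: 3^3; = 27; G_1 = 27−1 = 26
step 1: 26 = 2·3^2 + 2·3 + 2; sub 4 for 3: 2·4^2 + 2·4 + 2; = 42; G_2 = 42−1 = 41
step 2: 41 = 2·4^2 + 2·4 + 1; sub 5 for 4: 2·5^2 + 2·5 + 1; = 61; G_3 = 61−1 = 60
step 3: 60 = 2·5^2 + 2·5; sub 6 for 5: 2·6^2 + 2·6; = 84; G_4 = 84−1 = 83

ω^2·2 + ω + 5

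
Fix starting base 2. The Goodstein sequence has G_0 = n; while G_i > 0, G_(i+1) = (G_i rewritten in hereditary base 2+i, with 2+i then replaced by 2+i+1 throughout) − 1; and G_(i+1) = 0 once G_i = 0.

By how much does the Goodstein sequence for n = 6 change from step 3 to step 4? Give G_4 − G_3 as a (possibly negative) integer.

base 2: 6 = 2^2 + 2; at 3: 3^3 + 3 = 30; next = 29
base 3: 29 = 3^3 + 2; at 4: 4^4 + 2 = 258; next = 257
base 4: 257 = 4^4 + 1; at 5: 5^5 + 1 = 3126; next = 3125
base 5: 3125 = 5^5; at 6: 6^6 = 46656; next = 46655

43530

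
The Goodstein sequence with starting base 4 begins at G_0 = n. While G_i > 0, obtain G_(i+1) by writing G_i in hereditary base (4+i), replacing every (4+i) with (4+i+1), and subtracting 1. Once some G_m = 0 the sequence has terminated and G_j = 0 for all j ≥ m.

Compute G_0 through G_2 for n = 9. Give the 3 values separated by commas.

G_0 = 9. HB_4(9) = 2·4 + 1. Bump = 11. G_1 = 10.
G_1 = 10. HB_5(10) = 2·5. Bump = 12. G_2 = 11.

9, 10, 11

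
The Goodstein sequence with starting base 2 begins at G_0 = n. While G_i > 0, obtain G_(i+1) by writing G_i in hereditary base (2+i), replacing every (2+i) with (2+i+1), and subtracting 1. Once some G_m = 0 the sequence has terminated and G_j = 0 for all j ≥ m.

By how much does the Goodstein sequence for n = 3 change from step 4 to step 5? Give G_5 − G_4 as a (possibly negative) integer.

i=0: 3 = 2 + 1 (b=2); 2→3: 3 + 1 = 4; 4−1 = 3
i=1: 3 = 3 (b=3); 3→4: 4 = 4; 4−1 = 3
i=2: 3 = 3 (b=4); 4→5: 3 = 3; 3−1 = 2
i=3: 2 = 2 (b=5); 5→6: 2 = 2; 2−1 = 1
i=4: 1 = 1 (b=6); 6→7: 1 = 1; 1−1 = 0

-1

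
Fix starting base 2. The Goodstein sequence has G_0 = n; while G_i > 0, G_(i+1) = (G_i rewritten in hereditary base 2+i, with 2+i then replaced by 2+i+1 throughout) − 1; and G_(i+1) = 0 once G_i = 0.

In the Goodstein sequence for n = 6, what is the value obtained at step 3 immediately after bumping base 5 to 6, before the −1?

step 0: 6 = 2^2 + 2; sub 3 for 2: 3^3 + 3; = 30; G_1 = 30−1 = 29
step 1: 29 = 3^3 + 2; sub 4 for 3: 4^4 + 2; = 258; G_2 = 258−1 = 257
step 2: 257 = 4^4 + 1; sub 5 for 4: 5^5 + 1; = 3126; G_3 = 3126−1 = 3125

46656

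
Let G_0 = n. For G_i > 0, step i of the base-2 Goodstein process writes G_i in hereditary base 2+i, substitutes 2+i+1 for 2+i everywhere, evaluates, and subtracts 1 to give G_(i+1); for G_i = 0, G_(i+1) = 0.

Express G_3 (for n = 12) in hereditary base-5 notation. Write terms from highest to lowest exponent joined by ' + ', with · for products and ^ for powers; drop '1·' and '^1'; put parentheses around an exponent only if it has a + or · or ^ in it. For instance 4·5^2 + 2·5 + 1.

[0] 12 ≡ 2^(2 + 1) + 2^2 (base 2). Lift 3: 108. −1: 107.
[1] 107 ≡ 3^(3 + 1) + 2·3^2 + 2·3 + 2 (base 3). Lift 4: 1066. −1: 1065.
[2] 1065 ≡ 4^(4 + 1) + 2·4^2 + 2·4 + 1 (base 4). Lift 5: 15686. −1: 15685.
[3] 15685 ≡ 5^(5 + 1) + 2·5^2 + 2·5 (base 5). Lift 6: 280020. −1: 280019.

5^(5 + 1) + 2·5^2 + 2·5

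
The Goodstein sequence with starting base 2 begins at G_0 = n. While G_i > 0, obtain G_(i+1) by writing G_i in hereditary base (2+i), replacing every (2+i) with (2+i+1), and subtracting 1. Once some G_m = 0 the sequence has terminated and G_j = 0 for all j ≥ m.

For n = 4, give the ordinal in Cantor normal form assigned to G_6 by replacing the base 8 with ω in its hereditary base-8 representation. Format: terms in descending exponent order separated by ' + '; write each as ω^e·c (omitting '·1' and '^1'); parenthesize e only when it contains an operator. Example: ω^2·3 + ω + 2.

ω^2·2 + ω + 3

4 —HB2→ 2^2 —bump→ 3^3 = 27 —(−1)→ 26
26 —HB3→ 2·3^2 + 2·3 + 2 —bump→ 2·4^2 + 2·4 + 2 = 42 —(−1)→ 41
41 —HB4→ 2·4^2 + 2·4 + 1 —bump→ 2·5^2 + 2·5 + 1 = 61 —(−1)→ 60
60 —HB5→ 2·5^2 + 2·5 —bump→ 2·6^2 + 2·6 = 84 —(−1)→ 83
83 —HB6→ 2·6^2 + 6 + 5 —bump→ 2·7^2 + 7 + 5 = 110 —(−1)→ 109
109 —HB7→ 2·7^2 + 7 + 4 —bump→ 2·8^2 + 8 + 4 = 140 —(−1)→ 139
139 —HB8→ 2·8^2 + 8 + 3 —bump→ 2·9^2 + 9 + 3 = 174 —(−1)→ 173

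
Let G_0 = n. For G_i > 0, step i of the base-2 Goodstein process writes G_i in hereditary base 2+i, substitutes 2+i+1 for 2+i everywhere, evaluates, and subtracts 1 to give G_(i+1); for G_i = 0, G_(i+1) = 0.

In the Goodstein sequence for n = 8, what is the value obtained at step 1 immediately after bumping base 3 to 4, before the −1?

(0) 8|_2 = 2^(2 + 1) ↦ 3^(3 + 1)|_3 = 81 ⇒ 80
(1) 80|_3 = 2·3^3 + 2·3^2 + 2·3 + 2 ↦ 2·4^4 + 2·4^2 + 2·4 + 2|_4 = 554 ⇒ 553

554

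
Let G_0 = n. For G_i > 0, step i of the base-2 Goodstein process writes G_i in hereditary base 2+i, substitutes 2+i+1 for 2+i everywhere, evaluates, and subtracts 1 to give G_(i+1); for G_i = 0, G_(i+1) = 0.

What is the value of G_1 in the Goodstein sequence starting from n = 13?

108

base 2: 13 = 2^(2 + 1) + 2^2 + 1; at 3: 3^(3 + 1) + 3^3 + 1 = 109; next = 108
base 3: 108 = 3^(3 + 1) + 3^3; at 4: 4^(4 + 1) + 4^4 = 1280; next = 1279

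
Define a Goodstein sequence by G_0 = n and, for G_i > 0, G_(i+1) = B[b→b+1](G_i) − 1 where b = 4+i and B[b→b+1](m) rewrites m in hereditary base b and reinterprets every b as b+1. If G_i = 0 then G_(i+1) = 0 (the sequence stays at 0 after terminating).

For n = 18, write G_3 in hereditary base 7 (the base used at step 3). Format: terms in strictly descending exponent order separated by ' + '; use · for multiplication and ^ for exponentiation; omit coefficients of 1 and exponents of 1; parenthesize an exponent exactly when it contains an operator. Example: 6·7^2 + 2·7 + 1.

6·7 + 6

G_0=18  [base 4] 4^2 + 2  →[4↦5]→  5^2 + 2 = 27  −1 ⇒ G_1=26
G_1=26  [base 5] 5^2 + 1  →[5↦6]→  6^2 + 1 = 37  −1 ⇒ G_2=36
G_2=36  [base 6] 6^2  →[6↦7]→  7^2 = 49  −1 ⇒ G_3=48
G_3=48  [base 7] 6·7 + 6  →[7↦8]→  6·8 + 6 = 54  −1 ⇒ G_4=53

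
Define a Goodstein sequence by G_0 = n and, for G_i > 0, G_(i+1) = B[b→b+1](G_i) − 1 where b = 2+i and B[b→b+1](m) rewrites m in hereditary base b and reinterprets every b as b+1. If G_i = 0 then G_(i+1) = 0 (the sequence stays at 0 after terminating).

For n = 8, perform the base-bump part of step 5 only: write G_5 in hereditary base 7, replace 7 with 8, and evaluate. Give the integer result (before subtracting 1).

33554572

(0) 8|_2 = 2^(2 + 1) ↦ 3^(3 + 1)|_3 = 81 ⇒ 80
(1) 80|_3 = 2·3^3 + 2·3^2 + 2·3 + 2 ↦ 2·4^4 + 2·4^2 + 2·4 + 2|_4 = 554 ⇒ 553
(2) 553|_4 = 2·4^4 + 2·4^2 + 2·4 + 1 ↦ 2·5^5 + 2·5^2 + 2·5 + 1|_5 = 6311 ⇒ 6310
(3) 6310|_5 = 2·5^5 + 2·5^2 + 2·5 ↦ 2·6^6 + 2·6^2 + 2·6|_6 = 93396 ⇒ 93395
(4) 93395|_6 = 2·6^6 + 2·6^2 + 6 + 5 ↦ 2·7^7 + 2·7^2 + 7 + 5|_7 = 1647196 ⇒ 1647195
(5) 1647195|_7 = 2·7^7 + 2·7^2 + 7 + 4 ↦ 2·8^8 + 2·8^2 + 8 + 4|_8 = 33554572 ⇒ 33554571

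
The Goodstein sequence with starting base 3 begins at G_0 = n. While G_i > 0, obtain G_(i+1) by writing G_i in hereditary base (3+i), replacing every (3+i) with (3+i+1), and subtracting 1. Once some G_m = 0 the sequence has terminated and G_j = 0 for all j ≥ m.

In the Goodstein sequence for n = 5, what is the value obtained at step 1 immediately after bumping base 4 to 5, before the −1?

6

base 3: 5 = 3 + 2; at 4: 4 + 2 = 6; next = 5
base 4: 5 = 4 + 1; at 5: 5 + 1 = 6; next = 5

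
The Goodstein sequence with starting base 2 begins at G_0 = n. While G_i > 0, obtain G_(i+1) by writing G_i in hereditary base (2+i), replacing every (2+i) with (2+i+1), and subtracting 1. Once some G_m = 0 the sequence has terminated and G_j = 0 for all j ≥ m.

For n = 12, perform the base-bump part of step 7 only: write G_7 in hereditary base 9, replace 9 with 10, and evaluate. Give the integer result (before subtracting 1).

base 2: 12 = 2^(2 + 1) + 2^2; at 3: 3^(3 + 1) + 3^3 = 108; next = 107
base 3: 107 = 3^(3 + 1) + 2·3^2 + 2·3 + 2; at 4: 4^(4 + 1) + 2·4^2 + 2·4 + 2 = 1066; next = 1065
base 4: 1065 = 4^(4 + 1) + 2·4^2 + 2·4 + 1; at 5: 5^(5 + 1) + 2·5^2 + 2·5 + 1 = 15686; next = 15685
base 5: 15685 = 5^(5 + 1) + 2·5^2 + 2·5; at 6: 6^(6 + 1) + 2·6^2 + 2·6 = 280020; next = 280019
base 6: 280019 = 6^(6 + 1) + 2·6^2 + 6 + 5; at 7: 7^(7 + 1) + 2·7^2 + 7 + 5 = 5764911; next = 5764910
base 7: 5764910 = 7^(7 + 1) + 2·7^2 + 7 + 4; at 8: 8^(8 + 1) + 2·8^2 + 8 + 4 = 134217868; next = 134217867
base 8: 134217867 = 8^(8 + 1) + 2·8^2 + 8 + 3; at 9: 9^(9 + 1) + 2·9^2 + 9 + 3 = 3486784575; next = 3486784574

100000000212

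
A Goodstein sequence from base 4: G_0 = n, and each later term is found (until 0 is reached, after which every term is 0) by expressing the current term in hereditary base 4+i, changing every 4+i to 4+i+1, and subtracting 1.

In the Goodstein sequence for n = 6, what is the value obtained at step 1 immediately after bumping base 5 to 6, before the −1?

7

G_0 = 6. HB_4(6) = 4 + 2. Bump = 7. G_1 = 6.
G_1 = 6. HB_5(6) = 5 + 1. Bump = 7. G_2 = 6.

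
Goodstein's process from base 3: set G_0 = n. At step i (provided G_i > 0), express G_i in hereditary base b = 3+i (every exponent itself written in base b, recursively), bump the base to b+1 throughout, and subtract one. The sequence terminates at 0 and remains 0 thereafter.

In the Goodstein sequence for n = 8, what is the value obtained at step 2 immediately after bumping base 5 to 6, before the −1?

i=0: 8 = 2·3 + 2 (b=3); 3→4: 2·4 + 2 = 10; 10−1 = 9
i=1: 9 = 2·4 + 1 (b=4); 4→5: 2·5 + 1 = 11; 11−1 = 10

12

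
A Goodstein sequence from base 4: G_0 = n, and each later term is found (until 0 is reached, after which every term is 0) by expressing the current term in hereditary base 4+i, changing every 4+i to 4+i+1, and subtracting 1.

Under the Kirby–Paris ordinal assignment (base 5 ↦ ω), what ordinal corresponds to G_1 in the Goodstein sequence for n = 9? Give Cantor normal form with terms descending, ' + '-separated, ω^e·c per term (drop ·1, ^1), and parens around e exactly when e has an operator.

G_0=9  [base 4] 2·4 + 1  →[4↦5]→  2·5 + 1 = 11  −1 ⇒ G_1=10
G_1=10  [base 5] 2·5  →[5↦6]→  2·6 = 12  −1 ⇒ G_2=11

ω·2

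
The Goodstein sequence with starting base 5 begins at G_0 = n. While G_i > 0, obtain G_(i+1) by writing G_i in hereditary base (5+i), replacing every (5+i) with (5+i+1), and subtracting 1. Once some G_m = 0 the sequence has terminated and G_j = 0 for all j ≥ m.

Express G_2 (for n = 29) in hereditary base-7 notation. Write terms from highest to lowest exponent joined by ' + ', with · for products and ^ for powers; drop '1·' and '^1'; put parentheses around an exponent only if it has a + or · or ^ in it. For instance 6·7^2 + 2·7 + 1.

G_0 = 29. HB_5(29) = 5^2 + 4. Bump = 40. G_1 = 39.
G_1 = 39. HB_6(39) = 6^2 + 3. Bump = 52. G_2 = 51.
G_2 = 51. HB_7(51) = 7^2 + 2. Bump = 66. G_3 = 65.

7^2 + 2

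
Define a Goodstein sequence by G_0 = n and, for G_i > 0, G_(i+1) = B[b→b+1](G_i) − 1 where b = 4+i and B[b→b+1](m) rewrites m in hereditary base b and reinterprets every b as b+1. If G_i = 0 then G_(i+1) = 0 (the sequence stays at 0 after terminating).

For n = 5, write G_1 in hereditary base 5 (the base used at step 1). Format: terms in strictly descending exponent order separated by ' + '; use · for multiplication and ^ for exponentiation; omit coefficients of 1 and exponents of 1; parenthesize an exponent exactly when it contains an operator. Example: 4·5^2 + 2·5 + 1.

5 —HB4→ 4 + 1 —bump→ 5 + 1 = 6 —(−1)→ 5
5 —HB5→ 5 —bump→ 6 = 6 —(−1)→ 5

5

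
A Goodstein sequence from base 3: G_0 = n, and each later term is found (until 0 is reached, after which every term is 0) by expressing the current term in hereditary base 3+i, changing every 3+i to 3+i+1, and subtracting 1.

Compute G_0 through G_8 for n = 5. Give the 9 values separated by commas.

5, 5, 5, 5, 4, 3, 2, 1, 0

[0] 5 ≡ 3 + 2 (base 3). Lift 4: 6. −1: 5.
[1] 5 ≡ 4 + 1 (base 4). Lift 5: 6. −1: 5.
[2] 5 ≡ 5 (base 5). Lift 6: 6. −1: 5.
[3] 5 ≡ 5 (base 6). Lift 7: 5. −1: 4.
[4] 4 ≡ 4 (base 7). Lift 8: 4. −1: 3.
[5] 3 ≡ 3 (base 8). Lift 9: 3. −1: 2.
[6] 2 ≡ 2 (base 9). Lift 10: 2. −1: 1.
[7] 1 ≡ 1 (base 10). Lift 11: 1. −1: 0.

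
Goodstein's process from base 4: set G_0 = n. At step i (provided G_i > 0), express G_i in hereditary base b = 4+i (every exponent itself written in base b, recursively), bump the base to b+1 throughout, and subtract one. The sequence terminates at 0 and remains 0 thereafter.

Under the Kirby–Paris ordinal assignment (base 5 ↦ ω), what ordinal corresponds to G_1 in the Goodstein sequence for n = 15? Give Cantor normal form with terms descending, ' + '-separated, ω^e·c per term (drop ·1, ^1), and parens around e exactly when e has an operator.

G_0=15  [base 4] 3·4 + 3  →[4↦5]→  3·5 + 3 = 18  −1 ⇒ G_1=17
G_1=17  [base 5] 3·5 + 2  →[5↦6]→  3·6 + 2 = 20  −1 ⇒ G_2=19

ω·3 + 2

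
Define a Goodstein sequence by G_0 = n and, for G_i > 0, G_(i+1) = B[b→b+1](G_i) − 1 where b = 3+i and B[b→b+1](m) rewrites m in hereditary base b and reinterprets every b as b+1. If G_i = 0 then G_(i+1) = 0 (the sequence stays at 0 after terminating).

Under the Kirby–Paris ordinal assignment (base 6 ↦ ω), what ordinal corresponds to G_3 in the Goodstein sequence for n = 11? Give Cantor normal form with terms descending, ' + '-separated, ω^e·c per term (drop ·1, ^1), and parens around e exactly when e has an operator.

[0] 11 ≡ 3^2 + 2 (base 3). Lift 4: 18. −1: 17.
[1] 17 ≡ 4^2 + 1 (base 4). Lift 5: 26. −1: 25.
[2] 25 ≡ 5^2 (base 5). Lift 6: 36. −1: 35.

ω·5 + 5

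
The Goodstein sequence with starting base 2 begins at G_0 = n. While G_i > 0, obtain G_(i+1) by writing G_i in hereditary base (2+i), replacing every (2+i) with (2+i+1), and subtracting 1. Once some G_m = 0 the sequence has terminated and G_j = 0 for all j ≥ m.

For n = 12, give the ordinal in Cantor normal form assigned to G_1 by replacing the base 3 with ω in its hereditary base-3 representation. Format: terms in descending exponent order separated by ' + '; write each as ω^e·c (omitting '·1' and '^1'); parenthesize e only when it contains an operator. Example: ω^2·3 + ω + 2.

i=0: 12 = 2^(2 + 1) + 2^2 (b=2); 2→3: 3^(3 + 1) + 3^3 = 108; 108−1 = 107
i=1: 107 = 3^(3 + 1) + 2·3^2 + 2·3 + 2 (b=3); 3→4: 4^(4 + 1) + 2·4^2 + 2·4 + 2 = 1066; 1066−1 = 1065

ω^(ω + 1) + ω^2·2 + ω·2 + 2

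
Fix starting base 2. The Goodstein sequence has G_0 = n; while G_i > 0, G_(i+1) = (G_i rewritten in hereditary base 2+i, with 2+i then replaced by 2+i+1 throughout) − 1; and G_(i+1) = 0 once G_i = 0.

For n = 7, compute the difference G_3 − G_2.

2868

G_0=7  [base 2] 2^2 + 2 + 1  →[2↦3]→  3^3 + 3 + 1 = 31  −1 ⇒ G_1=30
G_1=30  [base 3] 3^3 + 3  →[3↦4]→  4^4 + 4 = 260  −1 ⇒ G_2=259
G_2=259  [base 4] 4^4 + 3  →[4↦5]→  5^5 + 3 = 3128  −1 ⇒ G_3=3127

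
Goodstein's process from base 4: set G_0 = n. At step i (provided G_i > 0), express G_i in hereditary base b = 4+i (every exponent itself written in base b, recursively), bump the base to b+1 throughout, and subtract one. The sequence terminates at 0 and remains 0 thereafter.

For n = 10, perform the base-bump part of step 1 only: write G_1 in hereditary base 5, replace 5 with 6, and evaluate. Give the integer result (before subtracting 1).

13

base 4: 10 = 2·4 + 2; at 5: 2·5 + 2 = 12; next = 11
base 5: 11 = 2·5 + 1; at 6: 2·6 + 1 = 13; next = 12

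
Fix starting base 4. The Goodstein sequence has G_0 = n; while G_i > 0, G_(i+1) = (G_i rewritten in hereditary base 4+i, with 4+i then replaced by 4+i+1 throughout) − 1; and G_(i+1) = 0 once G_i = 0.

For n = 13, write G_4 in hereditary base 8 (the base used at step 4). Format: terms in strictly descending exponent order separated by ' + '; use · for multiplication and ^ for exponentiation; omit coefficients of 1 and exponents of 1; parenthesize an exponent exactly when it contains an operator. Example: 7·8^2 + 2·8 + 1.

step 0: 13 = 3·4 + 1; sub 5 for 4: 3·5 + 1; = 16; G_1 = 16−1 = 15
step 1: 15 = 3·5; sub 6 for 5: 3·6; = 18; G_2 = 18−1 = 17
step 2: 17 = 2·6 + 5; sub 7 for 6: 2·7 + 5; = 19; G_3 = 19−1 = 18
step 3: 18 = 2·7 + 4; sub 8 for 7: 2·8 + 4; = 20; G_4 = 20−1 = 19

2·8 + 3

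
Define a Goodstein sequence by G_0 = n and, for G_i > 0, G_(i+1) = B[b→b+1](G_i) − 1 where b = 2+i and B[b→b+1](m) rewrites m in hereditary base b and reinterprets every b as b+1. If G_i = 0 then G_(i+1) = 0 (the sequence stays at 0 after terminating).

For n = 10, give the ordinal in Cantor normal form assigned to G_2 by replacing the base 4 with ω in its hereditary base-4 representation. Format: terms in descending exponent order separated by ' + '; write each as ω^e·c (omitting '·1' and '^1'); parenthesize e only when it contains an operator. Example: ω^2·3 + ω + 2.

10 —HB2→ 2^(2 + 1) + 2 —bump→ 3^(3 + 1) + 3 = 84 —(−1)→ 83
83 —HB3→ 3^(3 + 1) + 2 —bump→ 4^(4 + 1) + 2 = 1026 —(−1)→ 1025
1025 —HB4→ 4^(4 + 1) + 1 —bump→ 5^(5 + 1) + 1 = 15626 —(−1)→ 15625

ω^(ω + 1) + 1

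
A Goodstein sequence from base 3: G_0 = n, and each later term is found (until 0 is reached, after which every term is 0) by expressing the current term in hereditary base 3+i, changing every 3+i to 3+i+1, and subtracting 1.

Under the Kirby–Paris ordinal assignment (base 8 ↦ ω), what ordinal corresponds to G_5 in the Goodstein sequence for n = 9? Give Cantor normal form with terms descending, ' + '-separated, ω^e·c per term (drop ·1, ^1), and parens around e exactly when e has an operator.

9 —HB3→ 3^2 —bump→ 4^2 = 16 —(−1)→ 15
15 —HB4→ 3·4 + 3 —bump→ 3·5 + 3 = 18 —(−1)→ 17
17 —HB5→ 3·5 + 2 —bump→ 3·6 + 2 = 20 —(−1)→ 19
19 —HB6→ 3·6 + 1 —bump→ 3·7 + 1 = 22 —(−1)→ 21
21 —HB7→ 3·7 —bump→ 3·8 = 24 —(−1)→ 23

ω·2 + 7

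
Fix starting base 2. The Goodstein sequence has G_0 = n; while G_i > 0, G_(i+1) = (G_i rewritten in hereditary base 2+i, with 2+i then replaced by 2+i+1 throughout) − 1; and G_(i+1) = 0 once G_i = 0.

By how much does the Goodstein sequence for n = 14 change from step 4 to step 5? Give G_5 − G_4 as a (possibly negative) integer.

14 —HB2→ 2^(2 + 1) + 2^2 + 2 —bump→ 3^(3 + 1) + 3^3 + 3 = 111 —(−1)→ 110
110 —HB3→ 3^(3 + 1) + 3^3 + 2 —bump→ 4^(4 + 1) + 4^4 + 2 = 1282 —(−1)→ 1281
1281 —HB4→ 4^(4 + 1) + 4^4 + 1 —bump→ 5^(5 + 1) + 5^5 + 1 = 18751 —(−1)→ 18750
18750 —HB5→ 5^(5 + 1) + 5^5 —bump→ 6^(6 + 1) + 6^6 = 326592 —(−1)→ 326591
326591 —HB6→ 6^(6 + 1) + 5·6^5 + 5·6^4 + 5·6^3 + 5·6^2 + 5·6 + 5 —bump→ 7^(7 + 1) + 5·7^5 + 5·7^4 + 5·7^3 + 5·7^2 + 5·7 + 5 = 5862841 —(−1)→ 5862840

5536249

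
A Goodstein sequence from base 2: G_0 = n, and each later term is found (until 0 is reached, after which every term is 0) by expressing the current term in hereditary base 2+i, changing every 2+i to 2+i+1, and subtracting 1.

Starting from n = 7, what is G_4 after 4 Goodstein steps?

46657

(0) 7|_2 = 2^2 + 2 + 1 ↦ 3^3 + 3 + 1|_3 = 31 ⇒ 30
(1) 30|_3 = 3^3 + 3 ↦ 4^4 + 4|_4 = 260 ⇒ 259
(2) 259|_4 = 4^4 + 3 ↦ 5^5 + 3|_5 = 3128 ⇒ 3127
(3) 3127|_5 = 5^5 + 2 ↦ 6^6 + 2|_6 = 46658 ⇒ 46657
(4) 46657|_6 = 6^6 + 1 ↦ 7^7 + 1|_7 = 823544 ⇒ 823543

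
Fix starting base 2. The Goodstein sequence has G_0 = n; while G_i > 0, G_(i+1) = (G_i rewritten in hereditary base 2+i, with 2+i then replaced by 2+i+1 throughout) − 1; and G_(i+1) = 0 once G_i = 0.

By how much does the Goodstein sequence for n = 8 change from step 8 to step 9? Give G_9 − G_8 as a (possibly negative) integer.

(0) 8|_2 = 2^(2 + 1) ↦ 3^(3 + 1)|_3 = 81 ⇒ 80
(1) 80|_3 = 2·3^3 + 2·3^2 + 2·3 + 2 ↦ 2·4^4 + 2·4^2 + 2·4 + 2|_4 = 554 ⇒ 553
(2) 553|_4 = 2·4^4 + 2·4^2 + 2·4 + 1 ↦ 2·5^5 + 2·5^2 + 2·5 + 1|_5 = 6311 ⇒ 6310
(3) 6310|_5 = 2·5^5 + 2·5^2 + 2·5 ↦ 2·6^6 + 2·6^2 + 2·6|_6 = 93396 ⇒ 93395
(4) 93395|_6 = 2·6^6 + 2·6^2 + 6 + 5 ↦ 2·7^7 + 2·7^2 + 7 + 5|_7 = 1647196 ⇒ 1647195
(5) 1647195|_7 = 2·7^7 + 2·7^2 + 7 + 4 ↦ 2·8^8 + 2·8^2 + 8 + 4|_8 = 33554572 ⇒ 33554571
(6) 33554571|_8 = 2·8^8 + 2·8^2 + 8 + 3 ↦ 2·9^9 + 2·9^2 + 9 + 3|_9 = 774841152 ⇒ 774841151
(7) 774841151|_9 = 2·9^9 + 2·9^2 + 9 + 2 ↦ 2·10^10 + 2·10^2 + 10 + 2|_10 = 20000000212 ⇒ 20000000211
(8) 20000000211|_10 = 2·10^10 + 2·10^2 + 10 + 1 ↦ 2·11^11 + 2·11^2 + 11 + 1|_11 = 570623341476 ⇒ 570623341475

550623341264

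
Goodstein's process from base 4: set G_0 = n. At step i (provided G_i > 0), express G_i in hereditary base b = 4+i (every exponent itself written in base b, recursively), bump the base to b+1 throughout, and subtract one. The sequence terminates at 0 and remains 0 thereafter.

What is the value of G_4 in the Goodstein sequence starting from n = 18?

53

[0] 18 ≡ 4^2 + 2 (base 4). Lift 5: 27. −1: 26.
[1] 26 ≡ 5^2 + 1 (base 5). Lift 6: 37. −1: 36.
[2] 36 ≡ 6^2 (base 6). Lift 7: 49. −1: 48.
[3] 48 ≡ 6·7 + 6 (base 7). Lift 8: 54. −1: 53.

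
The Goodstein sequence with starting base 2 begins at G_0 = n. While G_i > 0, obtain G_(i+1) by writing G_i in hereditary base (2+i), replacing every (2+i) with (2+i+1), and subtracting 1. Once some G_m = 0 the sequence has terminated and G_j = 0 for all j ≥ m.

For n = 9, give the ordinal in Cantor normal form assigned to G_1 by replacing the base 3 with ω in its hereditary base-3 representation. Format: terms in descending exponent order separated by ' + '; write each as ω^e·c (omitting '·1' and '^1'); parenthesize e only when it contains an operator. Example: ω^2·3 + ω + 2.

base 2: 9 = 2^(2 + 1) + 1; at 3: 3^(3 + 1) + 1 = 82; next = 81
base 3: 81 = 3^(3 + 1); at 4: 4^(4 + 1) = 1024; next = 1023

ω^(ω + 1)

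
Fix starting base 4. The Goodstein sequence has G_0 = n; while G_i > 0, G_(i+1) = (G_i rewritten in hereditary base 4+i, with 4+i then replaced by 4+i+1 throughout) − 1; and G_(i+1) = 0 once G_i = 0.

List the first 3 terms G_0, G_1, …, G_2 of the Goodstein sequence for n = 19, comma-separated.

G_0 = 19. HB_4(19) = 4^2 + 3. Bump = 28. G_1 = 27.
G_1 = 27. HB_5(27) = 5^2 + 2. Bump = 38. G_2 = 37.

19, 27, 37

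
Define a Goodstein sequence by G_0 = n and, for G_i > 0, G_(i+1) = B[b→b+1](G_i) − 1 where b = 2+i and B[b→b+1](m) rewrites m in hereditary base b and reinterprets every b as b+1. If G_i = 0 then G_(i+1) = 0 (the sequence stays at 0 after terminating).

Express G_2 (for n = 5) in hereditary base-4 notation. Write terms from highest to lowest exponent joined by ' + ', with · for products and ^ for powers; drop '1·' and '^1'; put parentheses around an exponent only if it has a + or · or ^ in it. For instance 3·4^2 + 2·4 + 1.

G_0=5  [base 2] 2^2 + 1  →[2↦3]→  3^3 + 1 = 28  −1 ⇒ G_1=27
G_1=27  [base 3] 3^3  →[3↦4]→  4^4 = 256  −1 ⇒ G_2=255
G_2=255  [base 4] 3·4^3 + 3·4^2 + 3·4 + 3  →[4↦5]→  3·5^3 + 3·5^2 + 3·5 + 3 = 468  −1 ⇒ G_3=467

3·4^3 + 3·4^2 + 3·4 + 3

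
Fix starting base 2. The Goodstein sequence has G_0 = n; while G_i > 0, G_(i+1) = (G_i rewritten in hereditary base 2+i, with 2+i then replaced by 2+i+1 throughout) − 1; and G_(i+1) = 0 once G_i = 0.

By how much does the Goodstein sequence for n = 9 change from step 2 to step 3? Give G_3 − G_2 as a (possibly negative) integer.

[0] 9 ≡ 2^(2 + 1) + 1 (base 2). Lift 3: 82. −1: 81.
[1] 81 ≡ 3^(3 + 1) (base 3). Lift 4: 1024. −1: 1023.
[2] 1023 ≡ 3·4^4 + 3·4^3 + 3·4^2 + 3·4 + 3 (base 4). Lift 5: 9843. −1: 9842.

8819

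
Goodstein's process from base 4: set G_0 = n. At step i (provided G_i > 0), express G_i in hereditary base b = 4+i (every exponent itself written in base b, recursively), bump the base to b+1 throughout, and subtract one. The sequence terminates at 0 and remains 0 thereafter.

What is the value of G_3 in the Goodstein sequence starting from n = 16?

G_0=16  [base 4] 4^2  →[4↦5]→  5^2 = 25  −1 ⇒ G_1=24
G_1=24  [base 5] 4·5 + 4  →[5↦6]→  4·6 + 4 = 28  −1 ⇒ G_2=27
G_2=27  [base 6] 4·6 + 3  →[6↦7]→  4·7 + 3 = 31  −1 ⇒ G_3=30
G_3=30  [base 7] 4·7 + 2  →[7↦8]→  4·8 + 2 = 34  −1 ⇒ G_4=33

30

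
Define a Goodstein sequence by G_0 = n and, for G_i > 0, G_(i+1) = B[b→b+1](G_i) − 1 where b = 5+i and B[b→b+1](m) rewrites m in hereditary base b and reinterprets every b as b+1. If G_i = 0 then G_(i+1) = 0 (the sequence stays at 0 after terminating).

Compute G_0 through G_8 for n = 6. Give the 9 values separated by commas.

base 5: 6 = 5 + 1; at 6: 6 + 1 = 7; next = 6
base 6: 6 = 6; at 7: 7 = 7; next = 6
base 7: 6 = 6; at 8: 6 = 6; next = 5
base 8: 5 = 5; at 9: 5 = 5; next = 4
base 9: 4 = 4; at 10: 4 = 4; next = 3
base 10: 3 = 3; at 11: 3 = 3; next = 2
base 11: 2 = 2; at 12: 2 = 2; next = 1
base 12: 1 = 1; at 13: 1 = 1; next = 0

6, 6, 6, 5, 4, 3, 2, 1, 0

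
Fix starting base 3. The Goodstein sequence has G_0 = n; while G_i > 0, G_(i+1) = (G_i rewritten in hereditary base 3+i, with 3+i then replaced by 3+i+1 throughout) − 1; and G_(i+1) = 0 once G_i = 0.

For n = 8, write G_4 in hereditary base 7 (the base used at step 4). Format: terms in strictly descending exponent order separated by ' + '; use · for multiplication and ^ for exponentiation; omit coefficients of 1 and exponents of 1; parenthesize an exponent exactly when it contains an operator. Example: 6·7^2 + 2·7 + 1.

7 + 4

base 3: 8 = 2·3 + 2; at 4: 2·4 + 2 = 10; next = 9
base 4: 9 = 2·4 + 1; at 5: 2·5 + 1 = 11; next = 10
base 5: 10 = 2·5; at 6: 2·6 = 12; next = 11
base 6: 11 = 6 + 5; at 7: 7 + 5 = 12; next = 11
base 7: 11 = 7 + 4; at 8: 8 + 4 = 12; next = 11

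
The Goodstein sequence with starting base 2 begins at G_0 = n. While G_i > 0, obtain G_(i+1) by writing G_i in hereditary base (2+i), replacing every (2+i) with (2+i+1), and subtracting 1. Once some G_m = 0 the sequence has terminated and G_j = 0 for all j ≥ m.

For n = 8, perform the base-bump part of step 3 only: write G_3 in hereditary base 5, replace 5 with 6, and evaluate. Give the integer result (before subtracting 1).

base 2: 8 = 2^(2 + 1); at 3: 3^(3 + 1) = 81; next = 80
base 3: 80 = 2·3^3 + 2·3^2 + 2·3 + 2; at 4: 2·4^4 + 2·4^2 + 2·4 + 2 = 554; next = 553
base 4: 553 = 2·4^4 + 2·4^2 + 2·4 + 1; at 5: 2·5^5 + 2·5^2 + 2·5 + 1 = 6311; next = 6310
base 5: 6310 = 2·5^5 + 2·5^2 + 2·5; at 6: 2·6^6 + 2·6^2 + 2·6 = 93396; next = 93395

93396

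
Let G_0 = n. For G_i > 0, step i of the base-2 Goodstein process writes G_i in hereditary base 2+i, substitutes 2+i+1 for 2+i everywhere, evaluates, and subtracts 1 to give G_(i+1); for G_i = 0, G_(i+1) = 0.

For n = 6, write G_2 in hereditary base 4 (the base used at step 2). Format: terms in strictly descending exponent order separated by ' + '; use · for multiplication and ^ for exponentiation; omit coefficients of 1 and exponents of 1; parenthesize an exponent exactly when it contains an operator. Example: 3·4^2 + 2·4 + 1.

G_0=6  [base 2] 2^2 + 2  →[2↦3]→  3^3 + 3 = 30  −1 ⇒ G_1=29
G_1=29  [base 3] 3^3 + 2  →[3↦4]→  4^4 + 2 = 258  −1 ⇒ G_2=257

4^4 + 1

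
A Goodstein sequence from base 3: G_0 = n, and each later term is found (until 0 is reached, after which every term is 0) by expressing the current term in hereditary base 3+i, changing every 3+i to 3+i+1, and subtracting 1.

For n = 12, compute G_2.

i=0: 12 = 3^2 + 3 (b=3); 3→4: 4^2 + 4 = 20; 20−1 = 19
i=1: 19 = 4^2 + 3 (b=4); 4→5: 5^2 + 3 = 28; 28−1 = 27

27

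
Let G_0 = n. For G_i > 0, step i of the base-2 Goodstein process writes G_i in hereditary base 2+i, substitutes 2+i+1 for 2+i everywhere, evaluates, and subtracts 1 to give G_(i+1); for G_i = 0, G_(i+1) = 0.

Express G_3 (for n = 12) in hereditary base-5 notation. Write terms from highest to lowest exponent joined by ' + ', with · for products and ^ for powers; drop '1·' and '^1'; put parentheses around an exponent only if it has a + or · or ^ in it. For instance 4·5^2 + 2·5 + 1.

12 —HB2→ 2^(2 + 1) + 2^2 —bump→ 3^(3 + 1) + 3^3 = 108 —(−1)→ 107
107 —HB3→ 3^(3 + 1) + 2·3^2 + 2·3 + 2 —bump→ 4^(4 + 1) + 2·4^2 + 2·4 + 2 = 1066 —(−1)→ 1065
1065 —HB4→ 4^(4 + 1) + 2·4^2 + 2·4 + 1 —bump→ 5^(5 + 1) + 2·5^2 + 2·5 + 1 = 15686 —(−1)→ 15685

5^(5 + 1) + 2·5^2 + 2·5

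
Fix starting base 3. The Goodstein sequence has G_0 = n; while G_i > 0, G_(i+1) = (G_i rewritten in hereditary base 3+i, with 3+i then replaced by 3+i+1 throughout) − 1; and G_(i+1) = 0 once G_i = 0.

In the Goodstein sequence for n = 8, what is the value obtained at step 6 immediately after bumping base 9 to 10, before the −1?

12

8 —HB3→ 2·3 + 2 —bump→ 2·4 + 2 = 10 —(−1)→ 9
9 —HB4→ 2·4 + 1 —bump→ 2·5 + 1 = 11 —(−1)→ 10
10 —HB5→ 2·5 —bump→ 2·6 = 12 —(−1)→ 11
11 —HB6→ 6 + 5 —bump→ 7 + 5 = 12 —(−1)→ 11
11 —HB7→ 7 + 4 —bump→ 8 + 4 = 12 —(−1)→ 11
11 —HB8→ 8 + 3 —bump→ 9 + 3 = 12 —(−1)→ 11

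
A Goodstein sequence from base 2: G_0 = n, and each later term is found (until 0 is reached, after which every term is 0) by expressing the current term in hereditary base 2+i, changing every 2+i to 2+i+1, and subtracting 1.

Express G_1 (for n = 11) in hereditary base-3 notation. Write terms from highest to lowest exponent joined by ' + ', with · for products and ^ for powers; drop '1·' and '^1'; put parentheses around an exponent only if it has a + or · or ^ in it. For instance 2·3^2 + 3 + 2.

i=0: 11 = 2^(2 + 1) + 2 + 1 (b=2); 2→3: 3^(3 + 1) + 3 + 1 = 85; 85−1 = 84
i=1: 84 = 3^(3 + 1) + 3 (b=3); 3→4: 4^(4 + 1) + 4 = 1028; 1028−1 = 1027

3^(3 + 1) + 3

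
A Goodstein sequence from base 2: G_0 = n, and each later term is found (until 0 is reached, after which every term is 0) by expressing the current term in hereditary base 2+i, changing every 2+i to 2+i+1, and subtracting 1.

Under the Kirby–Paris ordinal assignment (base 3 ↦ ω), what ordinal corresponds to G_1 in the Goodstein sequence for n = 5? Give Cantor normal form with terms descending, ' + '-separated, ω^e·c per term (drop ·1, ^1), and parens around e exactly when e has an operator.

(0) 5|_2 = 2^2 + 1 ↦ 3^3 + 1|_3 = 28 ⇒ 27
(1) 27|_3 = 3^3 ↦ 4^4|_4 = 256 ⇒ 255

ω^ω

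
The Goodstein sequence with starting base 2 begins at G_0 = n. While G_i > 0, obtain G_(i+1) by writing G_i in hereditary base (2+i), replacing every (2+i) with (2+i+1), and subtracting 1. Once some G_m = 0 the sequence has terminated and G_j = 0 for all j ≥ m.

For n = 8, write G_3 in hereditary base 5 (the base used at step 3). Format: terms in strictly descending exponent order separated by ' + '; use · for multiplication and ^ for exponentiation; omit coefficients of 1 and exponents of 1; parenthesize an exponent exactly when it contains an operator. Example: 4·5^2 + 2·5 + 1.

G_0=8  [base 2] 2^(2 + 1)  →[2↦3]→  3^(3 + 1) = 81  −1 ⇒ G_1=80
G_1=80  [base 3] 2·3^3 + 2·3^2 + 2·3 + 2  →[3↦4]→  2·4^4 + 2·4^2 + 2·4 + 2 = 554  −1 ⇒ G_2=553
G_2=553  [base 4] 2·4^4 + 2·4^2 + 2·4 + 1  →[4↦5]→  2·5^5 + 2·5^2 + 2·5 + 1 = 6311  −1 ⇒ G_3=6310
G_3=6310  [base 5] 2·5^5 + 2·5^2 + 2·5  →[5↦6]→  2·6^6 + 2·6^2 + 2·6 = 93396  −1 ⇒ G_4=93395

2·5^5 + 2·5^2 + 2·5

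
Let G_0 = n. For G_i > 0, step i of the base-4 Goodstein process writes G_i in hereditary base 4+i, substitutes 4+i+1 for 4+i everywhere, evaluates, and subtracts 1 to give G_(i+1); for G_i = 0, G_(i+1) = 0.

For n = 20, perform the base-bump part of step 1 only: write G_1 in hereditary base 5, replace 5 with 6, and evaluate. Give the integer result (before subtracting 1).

40

base 4: 20 = 4^2 + 4; at 5: 5^2 + 5 = 30; next = 29
base 5: 29 = 5^2 + 4; at 6: 6^2 + 4 = 40; next = 39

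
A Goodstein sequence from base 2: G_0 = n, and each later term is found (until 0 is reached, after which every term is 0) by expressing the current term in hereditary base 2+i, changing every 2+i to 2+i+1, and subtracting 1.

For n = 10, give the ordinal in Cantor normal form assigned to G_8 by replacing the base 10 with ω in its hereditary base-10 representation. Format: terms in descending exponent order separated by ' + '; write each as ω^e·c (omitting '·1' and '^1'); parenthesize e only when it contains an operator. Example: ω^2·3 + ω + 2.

ω^ω·5 + ω^5·5 + ω^4·5 + ω^3·5 + ω^2·5 + ω·5 + 1

G_0 = 10. HB_2(10) = 2^(2 + 1) + 2. Bump = 84. G_1 = 83.
G_1 = 83. HB_3(83) = 3^(3 + 1) + 2. Bump = 1026. G_2 = 1025.
G_2 = 1025. HB_4(1025) = 4^(4 + 1) + 1. Bump = 15626. G_3 = 15625.
G_3 = 15625. HB_5(15625) = 5^(5 + 1). Bump = 279936. G_4 = 279935.
G_4 = 279935. HB_6(279935) = 5·6^6 + 5·6^5 + 5·6^4 + 5·6^3 + 5·6^2 + 5·6 + 5. Bump = 4215755. G_5 = 4215754.
G_5 = 4215754. HB_7(4215754) = 5·7^7 + 5·7^5 + 5·7^4 + 5·7^3 + 5·7^2 + 5·7 + 4. Bump = 84073324. G_6 = 84073323.
G_6 = 84073323. HB_8(84073323) = 5·8^8 + 5·8^5 + 5·8^4 + 5·8^3 + 5·8^2 + 5·8 + 3. Bump = 1937434593. G_7 = 1937434592.
G_7 = 1937434592. HB_9(1937434592) = 5·9^9 + 5·9^5 + 5·9^4 + 5·9^3 + 5·9^2 + 5·9 + 2. Bump = 50000555552. G_8 = 50000555551.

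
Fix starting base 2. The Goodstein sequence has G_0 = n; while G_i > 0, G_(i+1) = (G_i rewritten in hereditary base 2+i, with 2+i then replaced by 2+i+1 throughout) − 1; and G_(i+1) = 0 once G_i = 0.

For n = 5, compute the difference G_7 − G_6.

i=0: 5 = 2^2 + 1 (b=2); 2→3: 3^3 + 1 = 28; 28−1 = 27
i=1: 27 = 3^3 (b=3); 3→4: 4^4 = 256; 256−1 = 255
i=2: 255 = 3·4^3 + 3·4^2 + 3·4 + 3 (b=4); 4→5: 3·5^3 + 3·5^2 + 3·5 + 3 = 468; 468−1 = 467
i=3: 467 = 3·5^3 + 3·5^2 + 3·5 + 2 (b=5); 5→6: 3·6^3 + 3·6^2 + 3·6 + 2 = 776; 776−1 = 775
i=4: 775 = 3·6^3 + 3·6^2 + 3·6 + 1 (b=6); 6→7: 3·7^3 + 3·7^2 + 3·7 + 1 = 1198; 1198−1 = 1197
i=5: 1197 = 3·7^3 + 3·7^2 + 3·7 (b=7); 7→8: 3·8^3 + 3·8^2 + 3·8 = 1752; 1752−1 = 1751
i=6: 1751 = 3·8^3 + 3·8^2 + 2·8 + 7 (b=8); 8→9: 3·9^3 + 3·9^2 + 2·9 + 7 = 2455; 2455−1 = 2454

703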